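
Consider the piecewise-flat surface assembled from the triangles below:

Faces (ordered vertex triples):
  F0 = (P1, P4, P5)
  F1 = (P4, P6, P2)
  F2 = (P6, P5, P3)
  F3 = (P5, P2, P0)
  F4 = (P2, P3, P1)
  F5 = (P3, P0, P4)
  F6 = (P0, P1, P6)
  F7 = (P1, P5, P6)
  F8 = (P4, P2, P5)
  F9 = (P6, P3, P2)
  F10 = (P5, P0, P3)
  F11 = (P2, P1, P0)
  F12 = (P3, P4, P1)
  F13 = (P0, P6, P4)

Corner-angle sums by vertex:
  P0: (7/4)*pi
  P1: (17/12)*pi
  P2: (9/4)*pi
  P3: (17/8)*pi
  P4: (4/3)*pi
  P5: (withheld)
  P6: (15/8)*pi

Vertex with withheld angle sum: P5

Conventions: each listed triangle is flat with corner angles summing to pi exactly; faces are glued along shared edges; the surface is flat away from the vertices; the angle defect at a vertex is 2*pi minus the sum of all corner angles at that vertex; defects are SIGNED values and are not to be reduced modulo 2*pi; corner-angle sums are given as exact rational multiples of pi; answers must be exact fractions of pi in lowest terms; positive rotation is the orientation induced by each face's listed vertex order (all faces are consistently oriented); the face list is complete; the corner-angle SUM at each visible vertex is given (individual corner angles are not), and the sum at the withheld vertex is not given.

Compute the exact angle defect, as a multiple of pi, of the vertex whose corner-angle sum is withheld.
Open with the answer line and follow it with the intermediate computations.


Answer: defect(P5) = (-5/4)*pi

V = 7, E = 21, F = 14; chi = V - E + F = 0
Gauss-Bonnet: total defect = 2*pi*chi = 0; visible defects sum to (5/4)*pi


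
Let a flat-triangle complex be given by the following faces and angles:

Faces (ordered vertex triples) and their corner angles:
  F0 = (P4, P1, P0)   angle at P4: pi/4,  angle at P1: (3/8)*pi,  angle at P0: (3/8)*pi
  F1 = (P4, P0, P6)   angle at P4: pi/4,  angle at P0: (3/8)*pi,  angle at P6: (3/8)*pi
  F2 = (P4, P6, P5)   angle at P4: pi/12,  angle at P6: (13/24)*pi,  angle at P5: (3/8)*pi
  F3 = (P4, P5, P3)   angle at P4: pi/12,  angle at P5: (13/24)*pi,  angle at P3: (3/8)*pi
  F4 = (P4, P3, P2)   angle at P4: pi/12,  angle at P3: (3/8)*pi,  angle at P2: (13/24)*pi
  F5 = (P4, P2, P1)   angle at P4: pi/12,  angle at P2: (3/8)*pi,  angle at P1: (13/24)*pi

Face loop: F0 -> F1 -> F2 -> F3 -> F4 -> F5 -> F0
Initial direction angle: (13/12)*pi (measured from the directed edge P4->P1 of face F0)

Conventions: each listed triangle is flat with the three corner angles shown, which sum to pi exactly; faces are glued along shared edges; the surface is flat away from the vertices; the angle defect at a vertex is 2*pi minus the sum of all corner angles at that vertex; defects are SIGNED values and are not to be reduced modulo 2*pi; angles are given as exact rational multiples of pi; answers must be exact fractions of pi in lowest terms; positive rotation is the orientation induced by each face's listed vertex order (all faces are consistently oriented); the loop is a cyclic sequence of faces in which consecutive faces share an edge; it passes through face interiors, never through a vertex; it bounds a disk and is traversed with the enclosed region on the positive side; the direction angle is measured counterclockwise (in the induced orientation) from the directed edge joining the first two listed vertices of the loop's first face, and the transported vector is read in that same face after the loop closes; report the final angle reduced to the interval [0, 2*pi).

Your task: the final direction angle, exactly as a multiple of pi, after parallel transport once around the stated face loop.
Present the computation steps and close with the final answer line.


enclosed vertex P4: corner angles sum to (5/6)*pi, defect = 2*pi - (5/6)*pi = (7/6)*pi
holonomy = initial angle + sum of enclosed defects (mod 2*pi), positive in the induced orientation
final angle = (13/12)*pi + (7/6)*pi = pi/4 (mod 2*pi)

Answer: final direction angle = pi/4


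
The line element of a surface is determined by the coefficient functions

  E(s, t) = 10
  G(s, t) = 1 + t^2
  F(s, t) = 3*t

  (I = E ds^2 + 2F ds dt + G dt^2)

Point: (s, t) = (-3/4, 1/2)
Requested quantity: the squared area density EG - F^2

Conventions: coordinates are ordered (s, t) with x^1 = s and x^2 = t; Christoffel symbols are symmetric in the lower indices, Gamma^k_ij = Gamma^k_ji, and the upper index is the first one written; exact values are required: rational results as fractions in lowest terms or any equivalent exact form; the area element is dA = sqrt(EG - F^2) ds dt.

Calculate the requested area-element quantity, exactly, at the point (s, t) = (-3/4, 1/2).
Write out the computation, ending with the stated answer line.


E = 10, F = 3/2, G = 5/4; EG - F^2 = 41/4

Answer: EG - F^2 = 41/4


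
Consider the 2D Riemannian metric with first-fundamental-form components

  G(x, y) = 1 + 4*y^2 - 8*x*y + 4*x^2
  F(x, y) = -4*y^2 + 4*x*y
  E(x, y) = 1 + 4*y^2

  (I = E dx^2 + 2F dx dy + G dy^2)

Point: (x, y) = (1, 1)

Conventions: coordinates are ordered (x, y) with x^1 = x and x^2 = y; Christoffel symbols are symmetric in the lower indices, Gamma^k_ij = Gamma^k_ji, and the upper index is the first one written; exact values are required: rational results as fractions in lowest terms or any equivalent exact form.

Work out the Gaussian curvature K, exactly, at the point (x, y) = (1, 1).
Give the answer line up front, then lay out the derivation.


Answer: K = -4/25

E = 5, F = 0, G = 1, EG - F^2 = 5 at the point
E_x = 0, E_y = 8, F_x = 4, F_y = -4, G_x = 0, G_y = 0
E_yy = 8, F_xy = 4, G_xx = 8
Evaluate Brioschi's two determinant matrices M1, M2 and divide by (EG - F^2)^2.
M1 = [[-E_yy/2 + F_xy - G_xx/2, E_x/2, F_x - E_y/2], [F_y - G_x/2, E, F], [G_y/2, F, G]] = [[-4, 0, 0], [-4, 5, 0], [0, 0, 1]]; det M1 = -20
M2 = [[0, E_y/2, G_x/2], [E_y/2, E, F], [G_x/2, F, G]] = [[0, 4, 0], [4, 5, 0], [0, 0, 1]]; det M2 = -16
det M1 - det M2 = -4; K = -4 / (5)^2 = -4/25


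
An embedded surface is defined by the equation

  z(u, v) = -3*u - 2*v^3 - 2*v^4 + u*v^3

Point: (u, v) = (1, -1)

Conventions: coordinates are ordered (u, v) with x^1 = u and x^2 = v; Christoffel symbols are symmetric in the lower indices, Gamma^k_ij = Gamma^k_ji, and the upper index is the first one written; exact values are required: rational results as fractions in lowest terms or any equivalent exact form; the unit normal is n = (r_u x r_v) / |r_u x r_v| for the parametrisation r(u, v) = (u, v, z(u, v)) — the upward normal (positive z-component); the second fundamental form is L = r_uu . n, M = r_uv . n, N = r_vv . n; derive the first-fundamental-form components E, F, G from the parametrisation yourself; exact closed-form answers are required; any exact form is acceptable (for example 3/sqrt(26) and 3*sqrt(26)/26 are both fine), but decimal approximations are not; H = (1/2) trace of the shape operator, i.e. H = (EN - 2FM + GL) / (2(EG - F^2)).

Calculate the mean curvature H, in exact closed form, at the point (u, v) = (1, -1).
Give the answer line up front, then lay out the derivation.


Answer: H = -31*sqrt(42)/588

z_u = -4, z_v = 5, z_uu = 0, z_uv = 3, z_vv = -18
E = 17, F = -20, G = 26; answer radicand W^2 = 42
unnormalised second-form numerators: l = 0, m = 3, n = -18; L = l/sqrt(42), and similarly M = m/sqrt(W^2), N = n/sqrt(W^2)
H = (E*n - 2*F*m + G*l) / (2*(EG - F^2)*sqrt(W^2)); E*n - 2*F*m + G*l = -186, EG - F^2 = 42, so H = (-31/14)/sqrt(42)


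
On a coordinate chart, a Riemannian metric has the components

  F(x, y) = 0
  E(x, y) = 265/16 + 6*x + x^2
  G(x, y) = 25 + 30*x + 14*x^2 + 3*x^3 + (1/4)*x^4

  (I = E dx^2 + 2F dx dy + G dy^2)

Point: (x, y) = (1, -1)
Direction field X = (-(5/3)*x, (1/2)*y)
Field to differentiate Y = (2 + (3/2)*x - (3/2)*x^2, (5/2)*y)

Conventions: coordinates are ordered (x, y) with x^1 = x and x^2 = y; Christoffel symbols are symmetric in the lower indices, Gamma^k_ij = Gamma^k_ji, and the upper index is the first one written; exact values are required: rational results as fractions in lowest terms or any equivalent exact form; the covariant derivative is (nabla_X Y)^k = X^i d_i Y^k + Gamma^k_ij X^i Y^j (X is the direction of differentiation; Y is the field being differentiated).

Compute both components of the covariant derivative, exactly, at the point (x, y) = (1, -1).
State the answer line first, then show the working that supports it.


Answer: (nabla_X Y)^x = 295/2262, (nabla_X Y)^y = 49/204

E = 377/16, F = 0, G = 289/4 at the point
E_x = 8, E_y = 0, F_x = 0, F_y = 0, G_x = 68, G_y = 0
EG - F^2 = 108953/64;  g^inv = (64/108953) * [[289/4, 0], [0, 377/16]]
first-kind symbols [ij,l] = (1/2)(d_i g_jl + d_j g_il - d_l g_ij): [xx,x] = E_x/2 = 4, [xx,y] = F_x - E_y/2 = 0, [xy,x] = E_y/2 = 0, [xy,y] = G_x/2 = 34, [yy,x] = F_y - G_x/2 = -34, [yy,y] = G_y/2 = 0
Gamma^x_ij = (G*[ij,x] - F*[ij,y])/(EG - F^2), Gamma^y_ij = (E*[ij,y] - F*[ij,x])/(EG - F^2)
Gamma_xxx = 64/377, Gamma_xxy = 0, Gamma_xyy = -544/377, Gamma_yxx = 0, Gamma_yxy = 8/17, Gamma_yyy = 0
X = (-5/3, -1/2), Y = (2, -5/2) at the point


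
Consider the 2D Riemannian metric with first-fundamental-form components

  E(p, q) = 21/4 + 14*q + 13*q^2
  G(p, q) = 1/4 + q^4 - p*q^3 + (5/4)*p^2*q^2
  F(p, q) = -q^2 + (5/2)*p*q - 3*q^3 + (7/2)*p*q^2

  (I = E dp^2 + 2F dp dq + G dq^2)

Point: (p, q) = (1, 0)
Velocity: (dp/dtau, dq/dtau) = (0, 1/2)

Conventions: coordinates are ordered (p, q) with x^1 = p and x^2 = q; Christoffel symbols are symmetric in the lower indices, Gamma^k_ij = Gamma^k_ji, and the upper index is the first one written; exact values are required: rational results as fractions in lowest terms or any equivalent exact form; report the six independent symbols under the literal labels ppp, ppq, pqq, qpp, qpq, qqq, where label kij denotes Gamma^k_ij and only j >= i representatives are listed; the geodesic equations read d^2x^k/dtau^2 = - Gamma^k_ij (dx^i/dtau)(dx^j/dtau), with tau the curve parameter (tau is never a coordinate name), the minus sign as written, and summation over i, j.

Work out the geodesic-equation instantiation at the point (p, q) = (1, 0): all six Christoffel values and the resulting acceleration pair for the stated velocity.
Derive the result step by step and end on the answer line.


E = 21/4, F = 0, G = 1/4 at the point
E_p = 0, E_q = 14, F_p = 0, F_q = 5/2, G_p = 0, G_q = 0
EG - F^2 = 21/16;  g^inv = (16/21) * [[1/4, 0], [0, 21/4]]
first-kind symbols [ij,l] = (1/2)(d_i g_jl + d_j g_il - d_l g_ij): [pp,p] = E_p/2 = 0, [pp,q] = F_p - E_q/2 = -7, [pq,p] = E_q/2 = 7, [pq,q] = G_p/2 = 0, [qq,p] = F_q - G_p/2 = 5/2, [qq,q] = G_q/2 = 0
Gamma^p_ij = (G*[ij,p] - F*[ij,q])/(EG - F^2), Gamma^q_ij = (E*[ij,q] - F*[ij,p])/(EG - F^2)
Gamma_ppp = 0, Gamma_ppq = 4/3, Gamma_pqq = 10/21, Gamma_qpp = -28, Gamma_qpq = 0, Gamma_qqq = 0
d^2p/dtau^2 = -(Gamma_ppp*(0)^2 + 2*Gamma_ppq*(0)*(1/2) + Gamma_pqq*(1/2)^2) = -5/42
d^2q/dtau^2 = -(Gamma_qpp*(0)^2 + 2*Gamma_qpq*(0)*(1/2) + Gamma_qqq*(1/2)^2) = 0

Answer: Gamma_ppp = 0, Gamma_ppq = 4/3, Gamma_pqq = 10/21, Gamma_qpp = -28, Gamma_qpq = 0, Gamma_qqq = 0; accelerations (d^2p/dtau^2, d^2q/dtau^2) = (-5/42, 0)


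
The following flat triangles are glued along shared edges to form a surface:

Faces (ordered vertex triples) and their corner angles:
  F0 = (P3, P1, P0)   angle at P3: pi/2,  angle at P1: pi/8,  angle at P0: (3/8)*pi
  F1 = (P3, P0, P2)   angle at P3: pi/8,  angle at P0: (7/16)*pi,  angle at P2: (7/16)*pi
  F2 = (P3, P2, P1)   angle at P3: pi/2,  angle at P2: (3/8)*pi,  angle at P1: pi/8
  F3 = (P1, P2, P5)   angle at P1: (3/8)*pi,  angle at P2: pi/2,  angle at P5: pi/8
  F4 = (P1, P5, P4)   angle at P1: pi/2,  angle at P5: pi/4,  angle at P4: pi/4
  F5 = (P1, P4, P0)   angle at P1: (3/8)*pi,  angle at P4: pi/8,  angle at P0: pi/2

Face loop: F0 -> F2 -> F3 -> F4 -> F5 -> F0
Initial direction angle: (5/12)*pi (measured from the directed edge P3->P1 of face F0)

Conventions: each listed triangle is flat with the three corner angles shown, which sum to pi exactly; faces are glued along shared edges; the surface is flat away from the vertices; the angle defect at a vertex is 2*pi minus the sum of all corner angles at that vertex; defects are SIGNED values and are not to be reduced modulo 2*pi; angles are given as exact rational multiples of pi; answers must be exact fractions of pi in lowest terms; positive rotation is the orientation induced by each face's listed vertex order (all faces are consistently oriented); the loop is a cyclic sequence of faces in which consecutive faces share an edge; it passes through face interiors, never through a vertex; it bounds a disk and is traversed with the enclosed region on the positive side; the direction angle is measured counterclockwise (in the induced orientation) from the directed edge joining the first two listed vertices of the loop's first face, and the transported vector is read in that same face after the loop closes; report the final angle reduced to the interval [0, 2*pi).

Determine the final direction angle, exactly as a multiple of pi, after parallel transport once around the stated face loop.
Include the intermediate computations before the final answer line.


enclosed vertex P1: corner angles sum to (3/2)*pi, defect = 2*pi - (3/2)*pi = pi/2
by Gauss-Bonnet the loop rotates the vector by the enclosed defect sum (positive orientation, mod 2*pi)
final angle = (5/12)*pi + pi/2 = (11/12)*pi (mod 2*pi)

Answer: final direction angle = (11/12)*pi


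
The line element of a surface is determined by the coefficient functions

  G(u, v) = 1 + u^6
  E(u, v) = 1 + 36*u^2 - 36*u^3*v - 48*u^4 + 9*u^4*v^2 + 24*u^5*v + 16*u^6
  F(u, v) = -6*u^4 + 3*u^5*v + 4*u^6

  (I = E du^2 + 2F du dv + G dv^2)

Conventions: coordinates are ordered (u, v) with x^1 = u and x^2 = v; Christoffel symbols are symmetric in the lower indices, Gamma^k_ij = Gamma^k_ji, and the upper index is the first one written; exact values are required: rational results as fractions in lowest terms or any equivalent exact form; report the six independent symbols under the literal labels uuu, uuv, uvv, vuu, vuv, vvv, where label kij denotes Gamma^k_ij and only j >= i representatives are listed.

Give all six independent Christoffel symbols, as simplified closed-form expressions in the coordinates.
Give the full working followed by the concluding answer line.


E = 1 + 36*u^2 - 36*u^3*v - 48*u^4 + 9*u^4*v^2 + 24*u^5*v + 16*u^6; F = -6*u^4 + 3*u^5*v + 4*u^6; G = 1 + u^6
Gamma^k_ij = (1/2) g^{kl} (d_i g_jl + d_j g_il - d_l g_ij), with g^inv = (1/(EG-F^2)) [[G, -F], [-F, E]]
first partials: E_u = 72*u - 108*u^2*v - 192*u^3 + 36*u^3*v^2 + 120*u^4*v + 96*u^5, E_v = -36*u^3 + 18*u^4*v + 24*u^5, F_u = -24*u^3 + 15*u^4*v + 24*u^5, F_v = 3*u^5, G_u = 6*u^5, G_v = 0
D = EG - F^2 = 1 + 36*u^2 - 36*u^3*v - 48*u^4 + 9*u^4*v^2 + 24*u^5*v + 17*u^6
expanded: Gamma^u_uu = (G E_u - 2F F_u + F E_v)/(2D), Gamma^u_uv = (G E_v - F G_u)/(2D), Gamma^u_vv = (2G F_v - G G_u - F G_v)/(2D), Gamma^v_uu = (2E F_u - E E_v - F E_u)/(2D), Gamma^v_uv = (E G_u - F E_v)/(2D), Gamma^v_vv = (E G_v - 2F F_v + F G_u)/(2D); substitute and cancel common factors

Answer: Gamma_uuu = (48*u^5 + 60*u^4*v + 18*u^3*v^2 - 96*u^3 - 54*u^2*v + 36*u)/(17*u^6 + 24*u^5*v + 9*u^4*v^2 - 48*u^4 - 36*u^3*v + 36*u^2 + 1), Gamma_uuv = (12*u^5 + 9*u^4*v - 18*u^3)/(17*u^6 + 24*u^5*v + 9*u^4*v^2 - 48*u^4 - 36*u^3*v + 36*u^2 + 1), Gamma_uvv = 0, Gamma_vuu = (12*u^5 + 6*u^4*v - 6*u^3)/(17*u^6 + 24*u^5*v + 9*u^4*v^2 - 48*u^4 - 36*u^3*v + 36*u^2 + 1), Gamma_vuv = 3*u^5/(17*u^6 + 24*u^5*v + 9*u^4*v^2 - 48*u^4 - 36*u^3*v + 36*u^2 + 1), Gamma_vvv = 0


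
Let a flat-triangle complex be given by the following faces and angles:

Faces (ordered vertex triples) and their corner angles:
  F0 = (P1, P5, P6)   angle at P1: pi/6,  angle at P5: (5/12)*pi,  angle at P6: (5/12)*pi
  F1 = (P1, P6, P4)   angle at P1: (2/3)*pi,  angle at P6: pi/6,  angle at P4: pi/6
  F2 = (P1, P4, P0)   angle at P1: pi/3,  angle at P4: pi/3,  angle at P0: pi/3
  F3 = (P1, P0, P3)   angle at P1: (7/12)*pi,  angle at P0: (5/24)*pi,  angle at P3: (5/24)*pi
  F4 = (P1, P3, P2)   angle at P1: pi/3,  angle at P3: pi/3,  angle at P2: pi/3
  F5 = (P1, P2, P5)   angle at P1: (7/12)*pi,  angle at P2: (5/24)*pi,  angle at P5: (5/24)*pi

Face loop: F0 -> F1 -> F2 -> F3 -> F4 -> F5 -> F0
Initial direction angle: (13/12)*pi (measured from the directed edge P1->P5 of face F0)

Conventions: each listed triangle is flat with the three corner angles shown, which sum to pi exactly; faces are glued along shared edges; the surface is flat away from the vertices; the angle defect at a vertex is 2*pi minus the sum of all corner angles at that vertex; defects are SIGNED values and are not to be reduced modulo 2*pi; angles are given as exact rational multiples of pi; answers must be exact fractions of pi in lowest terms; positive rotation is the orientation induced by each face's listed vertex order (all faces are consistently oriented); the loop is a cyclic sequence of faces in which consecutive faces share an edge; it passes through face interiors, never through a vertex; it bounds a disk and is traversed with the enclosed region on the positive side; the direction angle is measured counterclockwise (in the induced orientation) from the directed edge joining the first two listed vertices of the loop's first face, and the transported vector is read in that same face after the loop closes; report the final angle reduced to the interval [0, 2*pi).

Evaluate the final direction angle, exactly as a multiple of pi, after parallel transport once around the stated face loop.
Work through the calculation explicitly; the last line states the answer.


enclosed vertex P1: corner angles sum to (8/3)*pi, defect = 2*pi - (8/3)*pi = (-2/3)*pi
final direction = starting direction + enclosed defect total, reduced mod 2*pi (induced orientation)
final angle = (13/12)*pi - (2/3)*pi = (5/12)*pi (mod 2*pi)

Answer: final direction angle = (5/12)*pi


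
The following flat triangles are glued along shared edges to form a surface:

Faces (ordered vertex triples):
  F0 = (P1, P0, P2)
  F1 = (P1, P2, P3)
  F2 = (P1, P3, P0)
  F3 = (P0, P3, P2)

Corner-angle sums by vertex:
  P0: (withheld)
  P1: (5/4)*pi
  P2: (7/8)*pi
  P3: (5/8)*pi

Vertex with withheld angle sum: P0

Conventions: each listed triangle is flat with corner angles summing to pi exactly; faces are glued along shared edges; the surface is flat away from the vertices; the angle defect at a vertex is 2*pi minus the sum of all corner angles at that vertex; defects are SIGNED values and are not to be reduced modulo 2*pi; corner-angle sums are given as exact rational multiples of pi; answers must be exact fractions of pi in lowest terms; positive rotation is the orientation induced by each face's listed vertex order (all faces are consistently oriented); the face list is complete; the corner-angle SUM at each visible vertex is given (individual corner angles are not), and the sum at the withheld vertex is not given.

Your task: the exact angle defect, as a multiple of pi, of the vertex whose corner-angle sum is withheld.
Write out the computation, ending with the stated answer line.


V = 4, E = 6, F = 4; chi = V - E + F = 2
Gauss-Bonnet: total defect = 2*pi*chi = 4*pi; visible defects sum to (13/4)*pi

Answer: defect(P0) = (3/4)*pi


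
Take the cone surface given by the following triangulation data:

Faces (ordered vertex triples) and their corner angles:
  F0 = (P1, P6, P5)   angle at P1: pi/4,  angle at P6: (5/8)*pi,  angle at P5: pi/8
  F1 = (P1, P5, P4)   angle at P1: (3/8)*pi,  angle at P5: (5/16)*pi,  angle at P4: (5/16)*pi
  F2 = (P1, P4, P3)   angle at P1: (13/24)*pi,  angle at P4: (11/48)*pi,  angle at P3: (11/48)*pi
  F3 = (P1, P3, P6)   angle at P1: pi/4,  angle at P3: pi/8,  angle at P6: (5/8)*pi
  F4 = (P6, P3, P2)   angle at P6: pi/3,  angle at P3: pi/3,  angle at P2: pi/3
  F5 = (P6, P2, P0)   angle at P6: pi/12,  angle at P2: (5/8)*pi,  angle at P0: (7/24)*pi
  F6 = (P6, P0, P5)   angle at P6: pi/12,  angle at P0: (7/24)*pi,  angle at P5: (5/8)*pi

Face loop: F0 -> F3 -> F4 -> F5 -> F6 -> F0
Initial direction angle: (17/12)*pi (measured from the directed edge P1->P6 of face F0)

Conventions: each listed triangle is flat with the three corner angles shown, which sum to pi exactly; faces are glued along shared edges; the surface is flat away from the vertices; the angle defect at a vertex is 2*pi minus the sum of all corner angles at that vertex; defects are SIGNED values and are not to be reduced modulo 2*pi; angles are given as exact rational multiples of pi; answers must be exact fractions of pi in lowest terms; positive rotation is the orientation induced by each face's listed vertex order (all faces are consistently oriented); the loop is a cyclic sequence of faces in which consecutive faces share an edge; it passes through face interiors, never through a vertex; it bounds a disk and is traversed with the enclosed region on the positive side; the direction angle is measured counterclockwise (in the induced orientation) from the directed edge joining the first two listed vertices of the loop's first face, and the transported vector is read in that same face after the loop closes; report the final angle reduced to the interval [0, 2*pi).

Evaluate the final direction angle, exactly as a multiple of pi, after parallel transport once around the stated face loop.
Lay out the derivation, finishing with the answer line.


enclosed vertex P6: corner angles sum to (7/4)*pi, defect = 2*pi - (7/4)*pi = pi/4
the final direction is the initial angle plus the enclosed defects, taken mod 2*pi in the induced orientation
final angle = (17/12)*pi + pi/4 = (5/3)*pi (mod 2*pi)

Answer: final direction angle = (5/3)*pi


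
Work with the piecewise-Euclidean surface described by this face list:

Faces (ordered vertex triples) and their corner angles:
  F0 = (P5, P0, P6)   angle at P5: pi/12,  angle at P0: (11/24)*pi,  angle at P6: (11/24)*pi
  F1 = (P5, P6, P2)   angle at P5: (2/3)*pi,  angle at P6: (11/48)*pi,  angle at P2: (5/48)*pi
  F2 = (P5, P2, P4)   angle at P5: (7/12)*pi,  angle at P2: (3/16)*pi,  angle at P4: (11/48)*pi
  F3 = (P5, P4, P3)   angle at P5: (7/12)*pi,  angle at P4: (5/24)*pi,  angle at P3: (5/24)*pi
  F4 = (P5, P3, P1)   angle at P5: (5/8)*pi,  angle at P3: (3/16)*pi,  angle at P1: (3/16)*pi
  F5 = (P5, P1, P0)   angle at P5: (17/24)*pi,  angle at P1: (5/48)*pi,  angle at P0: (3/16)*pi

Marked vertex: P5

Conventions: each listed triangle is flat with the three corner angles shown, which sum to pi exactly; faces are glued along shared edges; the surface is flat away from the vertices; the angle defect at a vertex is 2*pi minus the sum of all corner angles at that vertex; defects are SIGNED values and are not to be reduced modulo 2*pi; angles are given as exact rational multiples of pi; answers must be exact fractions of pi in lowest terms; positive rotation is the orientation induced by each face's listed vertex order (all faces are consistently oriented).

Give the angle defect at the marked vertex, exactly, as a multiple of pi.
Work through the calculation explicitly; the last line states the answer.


Sum of corner angles at P5: (13/4)*pi
defect = 2*pi - (13/4)*pi

Answer: defect(P5) = (-5/4)*pi


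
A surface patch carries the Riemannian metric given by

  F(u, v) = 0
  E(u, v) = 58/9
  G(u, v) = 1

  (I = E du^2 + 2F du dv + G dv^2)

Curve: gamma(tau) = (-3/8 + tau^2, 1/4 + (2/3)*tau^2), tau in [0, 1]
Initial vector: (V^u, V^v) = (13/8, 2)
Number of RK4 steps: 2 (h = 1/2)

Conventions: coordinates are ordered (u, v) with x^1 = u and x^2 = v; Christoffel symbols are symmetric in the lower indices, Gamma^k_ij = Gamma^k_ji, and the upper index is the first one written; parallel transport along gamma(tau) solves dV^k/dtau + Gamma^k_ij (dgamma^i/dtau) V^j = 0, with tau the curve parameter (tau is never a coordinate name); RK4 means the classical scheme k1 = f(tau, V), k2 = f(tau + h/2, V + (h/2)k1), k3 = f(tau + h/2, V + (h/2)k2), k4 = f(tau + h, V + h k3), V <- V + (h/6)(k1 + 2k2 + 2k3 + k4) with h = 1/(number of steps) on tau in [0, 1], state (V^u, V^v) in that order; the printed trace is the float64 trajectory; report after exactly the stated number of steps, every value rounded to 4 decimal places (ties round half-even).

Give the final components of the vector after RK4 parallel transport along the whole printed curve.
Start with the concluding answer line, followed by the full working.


Answer: V^u = 1.6250, V^v = 2.0000

gamma'(tau) = (2*tau, (4/3)*tau); f(tau, V)^k = -Gamma^k_ij(gamma(tau)) gamma'^i(tau) V^j; h = 1/2; intermediate values shown to 6 dp
curve data and Christoffel symbols at the stage parameters:
  tau = 0.000000: gamma = (-0.375000, 0.250000), gamma' = (0.000000, 0.000000); Gamma_uuu = 0.000000, Gamma_uuv = 0.000000, Gamma_uvv = 0.000000, Gamma_vuu = 0.000000, Gamma_vuv = 0.000000, Gamma_vvv = 0.000000
  tau = 0.250000: gamma = (-0.312500, 0.291667), gamma' = (0.500000, 0.333333); Gamma_uuu = 0.000000, Gamma_uuv = 0.000000, Gamma_uvv = 0.000000, Gamma_vuu = 0.000000, Gamma_vuv = 0.000000, Gamma_vvv = 0.000000
  tau = 0.500000: gamma = (-0.125000, 0.416667), gamma' = (1.000000, 0.666667); Gamma_uuu = 0.000000, Gamma_uuv = 0.000000, Gamma_uvv = 0.000000, Gamma_vuu = 0.000000, Gamma_vuv = 0.000000, Gamma_vvv = 0.000000
  tau = 0.750000: gamma = (0.187500, 0.625000), gamma' = (1.500000, 1.000000); Gamma_uuu = 0.000000, Gamma_uuv = 0.000000, Gamma_uvv = 0.000000, Gamma_vuu = 0.000000, Gamma_vuv = 0.000000, Gamma_vvv = 0.000000
  tau = 1.000000: gamma = (0.625000, 0.916667), gamma' = (2.000000, 1.333333); Gamma_uuu = 0.000000, Gamma_uuv = 0.000000, Gamma_uvv = 0.000000, Gamma_vuu = 0.000000, Gamma_vuv = 0.000000, Gamma_vvv = 0.000000
step 0: V^u = 1.6250, V^v = 2.0000
step 1: k1 = (0.000000, 0.000000), k2 = (0.000000, 0.000000), k3 = (0.000000, 0.000000), k4 = (0.000000, 0.000000); V <- V + (h/6)(k1 + 2k2 + 2k3 + k4): V^u = 1.6250, V^v = 2.0000
step 2: k1 = (0.000000, 0.000000), k2 = (0.000000, 0.000000), k3 = (0.000000, 0.000000), k4 = (0.000000, 0.000000); V <- V + (h/6)(k1 + 2k2 + 2k3 + k4): V^u = 1.6250, V^v = 2.0000


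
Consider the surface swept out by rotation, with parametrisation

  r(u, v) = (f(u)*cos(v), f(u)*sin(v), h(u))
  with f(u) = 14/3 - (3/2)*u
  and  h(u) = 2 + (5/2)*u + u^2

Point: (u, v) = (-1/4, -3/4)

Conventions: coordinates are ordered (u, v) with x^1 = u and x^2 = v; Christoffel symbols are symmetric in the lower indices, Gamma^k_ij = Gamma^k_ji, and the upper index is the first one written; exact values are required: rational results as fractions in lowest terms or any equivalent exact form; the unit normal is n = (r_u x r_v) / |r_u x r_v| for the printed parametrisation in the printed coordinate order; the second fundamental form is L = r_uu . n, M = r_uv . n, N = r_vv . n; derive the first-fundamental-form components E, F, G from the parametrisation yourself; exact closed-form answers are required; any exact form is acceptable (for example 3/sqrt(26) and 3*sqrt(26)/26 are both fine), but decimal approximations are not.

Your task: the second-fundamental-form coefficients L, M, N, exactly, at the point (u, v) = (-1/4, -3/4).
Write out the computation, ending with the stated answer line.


f = 121/24, f' = -3/2, f'' = 0, h' = 2, h'' = 2
E = 25/4, F = 0, G = 14641/576; answer radicand W^2 = 25/4
unnormalised second-form numerators: l = -3, m = 0, n = 121/12; L = l/sqrt(25/4), and similarly M = m/sqrt(W^2), N = n/sqrt(W^2)

Answer: L = -6/5, M = 0, N = 121/30


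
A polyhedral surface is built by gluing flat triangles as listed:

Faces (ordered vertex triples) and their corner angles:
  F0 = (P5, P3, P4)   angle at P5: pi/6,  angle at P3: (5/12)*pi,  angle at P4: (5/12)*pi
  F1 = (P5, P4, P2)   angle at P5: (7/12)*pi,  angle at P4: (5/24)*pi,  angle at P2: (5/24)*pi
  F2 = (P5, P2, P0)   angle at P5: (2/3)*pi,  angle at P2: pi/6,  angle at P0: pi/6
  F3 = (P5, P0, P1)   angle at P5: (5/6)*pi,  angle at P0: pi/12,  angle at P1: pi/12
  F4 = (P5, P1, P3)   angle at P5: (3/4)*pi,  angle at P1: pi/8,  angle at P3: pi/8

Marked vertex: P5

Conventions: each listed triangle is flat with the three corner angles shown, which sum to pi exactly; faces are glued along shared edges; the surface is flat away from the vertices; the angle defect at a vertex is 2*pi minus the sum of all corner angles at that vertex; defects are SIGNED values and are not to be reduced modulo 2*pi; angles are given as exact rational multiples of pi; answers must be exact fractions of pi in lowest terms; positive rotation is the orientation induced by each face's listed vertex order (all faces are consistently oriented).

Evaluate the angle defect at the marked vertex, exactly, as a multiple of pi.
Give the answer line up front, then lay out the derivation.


Answer: defect(P5) = -pi

Sum of corner angles at P5: 3*pi
defect = 2*pi - 3*pi


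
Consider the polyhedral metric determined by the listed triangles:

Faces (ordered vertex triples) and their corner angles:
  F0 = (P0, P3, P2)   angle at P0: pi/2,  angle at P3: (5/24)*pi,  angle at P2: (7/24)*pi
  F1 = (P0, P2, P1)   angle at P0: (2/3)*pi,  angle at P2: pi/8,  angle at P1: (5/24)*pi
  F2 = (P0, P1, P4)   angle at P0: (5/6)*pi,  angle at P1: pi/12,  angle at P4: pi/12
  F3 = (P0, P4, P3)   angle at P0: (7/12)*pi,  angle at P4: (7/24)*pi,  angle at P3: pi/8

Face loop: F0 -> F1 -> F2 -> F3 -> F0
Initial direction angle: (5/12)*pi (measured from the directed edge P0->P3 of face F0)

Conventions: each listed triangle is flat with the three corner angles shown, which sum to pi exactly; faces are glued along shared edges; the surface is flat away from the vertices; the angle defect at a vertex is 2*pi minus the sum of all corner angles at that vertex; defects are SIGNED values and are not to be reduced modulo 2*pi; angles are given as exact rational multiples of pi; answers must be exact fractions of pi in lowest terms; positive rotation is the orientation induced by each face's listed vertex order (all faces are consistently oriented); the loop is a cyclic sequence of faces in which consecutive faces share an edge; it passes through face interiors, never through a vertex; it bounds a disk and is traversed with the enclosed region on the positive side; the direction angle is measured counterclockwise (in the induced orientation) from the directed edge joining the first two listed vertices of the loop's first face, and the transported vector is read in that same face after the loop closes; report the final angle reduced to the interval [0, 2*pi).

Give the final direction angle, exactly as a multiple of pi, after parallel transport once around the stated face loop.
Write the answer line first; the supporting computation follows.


Answer: final direction angle = (11/6)*pi

enclosed vertex P0: corner angles sum to (31/12)*pi, defect = 2*pi - (31/12)*pi = (-7/12)*pi
summing the enclosed defects onto the initial angle, mod 2*pi in the induced orientation:
final angle = (5/12)*pi - (7/12)*pi = (11/6)*pi (mod 2*pi)


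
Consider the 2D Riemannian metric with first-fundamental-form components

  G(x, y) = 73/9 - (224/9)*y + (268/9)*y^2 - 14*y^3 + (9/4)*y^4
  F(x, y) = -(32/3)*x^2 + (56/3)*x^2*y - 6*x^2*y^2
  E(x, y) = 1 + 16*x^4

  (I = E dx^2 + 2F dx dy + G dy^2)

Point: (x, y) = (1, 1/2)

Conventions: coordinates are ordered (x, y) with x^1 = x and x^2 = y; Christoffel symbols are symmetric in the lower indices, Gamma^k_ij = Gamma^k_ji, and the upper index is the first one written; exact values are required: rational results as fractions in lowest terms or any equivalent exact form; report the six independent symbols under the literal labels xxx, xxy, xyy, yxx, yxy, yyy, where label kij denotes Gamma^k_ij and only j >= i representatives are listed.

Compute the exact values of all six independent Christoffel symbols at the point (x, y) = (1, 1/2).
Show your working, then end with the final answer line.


E = 17, F = -17/6, G = 865/576 at the point
E_x = 64, E_y = 0, F_x = -17/3, F_y = 38/3, G_x = 0, G_y = -323/72
EG - F^2 = 10081/576;  g^inv = (576/10081) * [[865/576, 17/6], [17/6, 17]]
first-kind symbols [ij,l] = (1/2)(d_i g_jl + d_j g_il - d_l g_ij): [xx,x] = E_x/2 = 32, [xx,y] = F_x - E_y/2 = -17/3, [xy,x] = E_y/2 = 0, [xy,y] = G_x/2 = 0, [yy,x] = F_y - G_x/2 = 38/3, [yy,y] = G_y/2 = -323/144
Gamma^x_ij = (G*[ij,x] - F*[ij,y])/(EG - F^2), Gamma^y_ij = (E*[ij,y] - F*[ij,x])/(EG - F^2)

Answer: Gamma_xxx = 18432/10081, Gamma_xxy = 0, Gamma_xyy = 7296/10081, Gamma_yxx = -192/593, Gamma_yxy = 0, Gamma_yyy = -76/593


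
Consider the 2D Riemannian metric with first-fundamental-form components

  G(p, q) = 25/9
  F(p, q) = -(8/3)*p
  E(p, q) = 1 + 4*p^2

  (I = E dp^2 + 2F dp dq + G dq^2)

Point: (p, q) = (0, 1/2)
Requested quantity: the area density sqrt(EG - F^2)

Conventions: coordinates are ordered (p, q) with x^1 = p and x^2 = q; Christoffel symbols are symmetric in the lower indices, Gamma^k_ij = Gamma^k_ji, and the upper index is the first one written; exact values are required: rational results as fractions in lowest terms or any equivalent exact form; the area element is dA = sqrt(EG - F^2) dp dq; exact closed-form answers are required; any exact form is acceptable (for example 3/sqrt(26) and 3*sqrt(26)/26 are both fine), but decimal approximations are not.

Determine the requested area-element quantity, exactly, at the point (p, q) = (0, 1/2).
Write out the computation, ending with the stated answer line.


E = 1, F = 0, G = 25/9; EG - F^2 = 25/9

Answer: sqrt(EG - F^2) = 5/3


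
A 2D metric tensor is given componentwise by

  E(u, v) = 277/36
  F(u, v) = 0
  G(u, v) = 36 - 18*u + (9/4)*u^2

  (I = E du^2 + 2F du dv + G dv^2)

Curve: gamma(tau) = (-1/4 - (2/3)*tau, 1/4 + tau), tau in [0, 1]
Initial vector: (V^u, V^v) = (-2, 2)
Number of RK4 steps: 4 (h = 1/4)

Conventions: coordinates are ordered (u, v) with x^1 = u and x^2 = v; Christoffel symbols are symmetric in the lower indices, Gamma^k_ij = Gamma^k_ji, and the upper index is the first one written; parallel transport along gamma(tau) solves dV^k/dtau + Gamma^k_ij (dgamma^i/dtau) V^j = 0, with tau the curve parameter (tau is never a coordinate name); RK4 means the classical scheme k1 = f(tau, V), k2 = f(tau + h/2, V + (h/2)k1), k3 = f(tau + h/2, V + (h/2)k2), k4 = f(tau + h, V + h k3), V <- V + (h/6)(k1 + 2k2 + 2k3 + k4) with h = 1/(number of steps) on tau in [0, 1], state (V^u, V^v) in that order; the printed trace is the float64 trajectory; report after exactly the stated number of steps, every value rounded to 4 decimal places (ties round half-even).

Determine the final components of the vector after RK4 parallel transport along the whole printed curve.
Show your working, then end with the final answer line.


gamma'(tau) = (-2/3, 1); f(tau, V)^k = -Gamma^k_ij(gamma(tau)) gamma'^i(tau) V^j; h = 1/4; intermediate values shown to 6 dp
curve data and Christoffel symbols at the stage parameters:
  tau = 0.000000: gamma = (-0.250000, 0.250000), gamma' = (-0.666667, 1.000000); Gamma_uuu = 0.000000, Gamma_uuv = 0.000000, Gamma_uvv = 1.242780, Gamma_vuu = 0.000000, Gamma_vuv = -0.235294, Gamma_vvv = 0.000000
  tau = 0.125000: gamma = (-0.333333, 0.375000), gamma' = (-0.666667, 1.000000); Gamma_uuu = 0.000000, Gamma_uuv = 0.000000, Gamma_uvv = 1.267148, Gamma_vuu = 0.000000, Gamma_vuv = -0.230769, Gamma_vvv = 0.000000
  tau = 0.250000: gamma = (-0.416667, 0.500000), gamma' = (-0.666667, 1.000000); Gamma_uuu = 0.000000, Gamma_uuv = 0.000000, Gamma_uvv = 1.291516, Gamma_vuu = 0.000000, Gamma_vuv = -0.226415, Gamma_vvv = 0.000000
  tau = 0.375000: gamma = (-0.500000, 0.625000), gamma' = (-0.666667, 1.000000); Gamma_uuu = 0.000000, Gamma_uuv = 0.000000, Gamma_uvv = 1.315884, Gamma_vuu = 0.000000, Gamma_vuv = -0.222222, Gamma_vvv = 0.000000
  tau = 0.500000: gamma = (-0.583333, 0.750000), gamma' = (-0.666667, 1.000000); Gamma_uuu = 0.000000, Gamma_uuv = 0.000000, Gamma_uvv = 1.340253, Gamma_vuu = 0.000000, Gamma_vuv = -0.218182, Gamma_vvv = 0.000000
  tau = 0.625000: gamma = (-0.666667, 0.875000), gamma' = (-0.666667, 1.000000); Gamma_uuu = 0.000000, Gamma_uuv = 0.000000, Gamma_uvv = 1.364621, Gamma_vuu = 0.000000, Gamma_vuv = -0.214286, Gamma_vvv = 0.000000
  tau = 0.750000: gamma = (-0.750000, 1.000000), gamma' = (-0.666667, 1.000000); Gamma_uuu = 0.000000, Gamma_uuv = 0.000000, Gamma_uvv = 1.388989, Gamma_vuu = 0.000000, Gamma_vuv = -0.210526, Gamma_vvv = 0.000000
  tau = 0.875000: gamma = (-0.833333, 1.125000), gamma' = (-0.666667, 1.000000); Gamma_uuu = 0.000000, Gamma_uuv = 0.000000, Gamma_uvv = 1.413357, Gamma_vuu = 0.000000, Gamma_vuv = -0.206897, Gamma_vvv = 0.000000
  tau = 1.000000: gamma = (-0.916667, 1.250000), gamma' = (-0.666667, 1.000000); Gamma_uuu = 0.000000, Gamma_uuv = 0.000000, Gamma_uvv = 1.437726, Gamma_vuu = 0.000000, Gamma_vuv = -0.203390, Gamma_vvv = 0.000000
step 0: V^u = -2.0000, V^v = 2.0000
step 1: k1 = (-2.485560, -0.784314), k2 = (-2.410066, -0.825847), k3 = (-2.403487, -0.822870), k4 = (-2.317345, -0.859712); V <- V + (h/6)(k1 + 2k2 + 2k3 + k4): V^u = -2.6013, V^v = 1.7941
step 2: k1 = (-2.317117, -0.859771), k2 = (-2.219416, -0.892292), k3 = (-2.214067, -0.888976), k4 = (-2.106692, -0.916947); V <- V + (h/6)(k1 + 2k2 + 2k3 + k4): V^u = -3.1550, V^v = 1.5716
step 3: k1 = (-2.106391, -0.916973), k2 = (-1.988274, -0.940645), k3 = (-1.984236, -0.937058), k4 = (-1.857596, -0.956352); V <- V + (h/6)(k1 + 2k2 + 2k3 + k4): V^u = -3.6512, V^v = 1.3371
step 4: k1 = (-1.857227, -0.956346), k2 = (-1.720852, -0.971401), k3 = (-1.718192, -0.967614), k4 = (-1.574601, -0.978493); V <- V + (h/6)(k1 + 2k2 + 2k3 + k4): V^u = -4.0808, V^v = 1.0949

Answer: V^u = -4.0808, V^v = 1.0949


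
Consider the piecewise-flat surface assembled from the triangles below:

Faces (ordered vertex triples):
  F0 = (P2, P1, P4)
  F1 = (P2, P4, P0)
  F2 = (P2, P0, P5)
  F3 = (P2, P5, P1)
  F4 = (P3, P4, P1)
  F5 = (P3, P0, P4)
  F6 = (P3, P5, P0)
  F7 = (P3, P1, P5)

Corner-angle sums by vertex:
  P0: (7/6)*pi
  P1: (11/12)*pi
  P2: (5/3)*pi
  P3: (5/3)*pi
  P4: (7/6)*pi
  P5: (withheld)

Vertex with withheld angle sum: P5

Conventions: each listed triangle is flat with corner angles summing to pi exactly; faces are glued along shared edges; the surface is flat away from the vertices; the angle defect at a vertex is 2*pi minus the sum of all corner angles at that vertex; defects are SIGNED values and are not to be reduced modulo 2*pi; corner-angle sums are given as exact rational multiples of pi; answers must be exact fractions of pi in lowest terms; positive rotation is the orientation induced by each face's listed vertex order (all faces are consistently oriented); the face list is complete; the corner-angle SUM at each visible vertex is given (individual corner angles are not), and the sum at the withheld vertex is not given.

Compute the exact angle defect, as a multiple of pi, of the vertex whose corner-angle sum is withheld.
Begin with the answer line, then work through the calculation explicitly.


Answer: defect(P5) = (7/12)*pi

V = 6, E = 12, F = 8; chi = V - E + F = 2
Gauss-Bonnet: total defect = 2*pi*chi = 4*pi; visible defects sum to (41/12)*pi


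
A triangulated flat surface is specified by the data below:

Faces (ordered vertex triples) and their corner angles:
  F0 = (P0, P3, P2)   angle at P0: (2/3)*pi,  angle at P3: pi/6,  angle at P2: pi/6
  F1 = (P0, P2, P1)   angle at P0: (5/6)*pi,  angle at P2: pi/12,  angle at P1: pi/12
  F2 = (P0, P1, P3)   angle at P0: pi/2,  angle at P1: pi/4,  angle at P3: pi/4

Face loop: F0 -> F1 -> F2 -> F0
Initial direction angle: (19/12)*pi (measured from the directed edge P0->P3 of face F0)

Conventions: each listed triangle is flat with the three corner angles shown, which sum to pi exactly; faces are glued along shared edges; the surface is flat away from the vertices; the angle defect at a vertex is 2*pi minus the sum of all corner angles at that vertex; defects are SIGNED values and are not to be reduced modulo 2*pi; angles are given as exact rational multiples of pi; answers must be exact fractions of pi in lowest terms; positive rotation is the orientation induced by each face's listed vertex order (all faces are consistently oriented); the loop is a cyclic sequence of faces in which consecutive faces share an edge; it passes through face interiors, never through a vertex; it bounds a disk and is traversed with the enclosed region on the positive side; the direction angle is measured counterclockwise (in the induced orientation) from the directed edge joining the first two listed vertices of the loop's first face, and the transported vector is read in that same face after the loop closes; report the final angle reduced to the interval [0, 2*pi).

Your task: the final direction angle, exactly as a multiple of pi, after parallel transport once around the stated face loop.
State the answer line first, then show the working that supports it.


Answer: final direction angle = (19/12)*pi

enclosed vertex P0: corner angles sum to 2*pi, defect = 2*pi - 2*pi = 0
by Gauss-Bonnet the loop rotates the vector by the enclosed defect sum (positive orientation, mod 2*pi)
final angle = (19/12)*pi + 0 = (19/12)*pi (mod 2*pi)
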